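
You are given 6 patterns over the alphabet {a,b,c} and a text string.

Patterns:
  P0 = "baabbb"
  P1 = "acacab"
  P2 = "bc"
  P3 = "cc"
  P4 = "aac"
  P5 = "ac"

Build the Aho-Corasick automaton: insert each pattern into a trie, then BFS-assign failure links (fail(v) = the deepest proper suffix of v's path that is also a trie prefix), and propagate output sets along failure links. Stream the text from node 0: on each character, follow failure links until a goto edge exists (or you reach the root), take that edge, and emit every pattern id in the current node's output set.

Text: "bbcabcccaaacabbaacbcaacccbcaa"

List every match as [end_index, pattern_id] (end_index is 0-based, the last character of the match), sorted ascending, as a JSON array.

Build automaton:
Trie (insert patterns):
  0='ε' goto a→7 b→1 c→14
  1='b' goto a→2 c→13
  2='ba' goto a→3
  3='baa' goto b→4
  4='baab' goto b→5
  5='baabb' goto b→6
  6='baabbb' goto ·  ←P0
  7='a' goto a→16 c→8
  8='ac' goto a→9  ←P5
  9='aca' goto c→10
  10='acac' goto a→11
  11='acaca' goto b→12
  12='acacab' goto ·  ←P1
  13='bc' goto ·  ←P2
  14='c' goto c→15
  15='cc' goto ·  ←P3
  16='aa' goto c→17
  17='aac' goto ·  ←P4

BFS fail/out derivation:
  n1('b'): parent n0 fail=0; on 'b' 0 → fail=0;  out ∅∪∅=∅
  n7('a'): parent n0 fail=0; on 'a' 0 → fail=0;  out ∅∪∅=∅
  n14('c'): parent n0 fail=0; on 'c' 0 → fail=0;  out ∅∪∅=∅
  n2('ba'): parent n1 fail=0; on 'a' 0 → fail=7;  out ∅∪∅=∅
  n8('ac'): parent n7 fail=0; on 'c' 0 → fail=14;  out {5}∪∅={5}
  n13('bc'): parent n1 fail=0; on 'c' 0 → fail=14;  out {2}∪∅={2}
  n15('cc'): parent n14 fail=0; on 'c' 0 → fail=14;  out {3}∪∅={3}
  n16('aa'): parent n7 fail=0; on 'a' 0 → fail=7;  out ∅∪∅=∅
  n3('baa'): parent n2 fail=7; on 'a' 7 → fail=16;  out ∅∪∅=∅
  n9('aca'): parent n8 fail=14; on 'a' 14→0 → fail=7;  out ∅∪∅=∅
  n17('aac'): parent n16 fail=7; on 'c' 7 → fail=8;  out {4}∪{5}={4,5}
  n4('baab'): parent n3 fail=16; on 'b' 16→7→0 → fail=1;  out ∅∪∅=∅
  n10('acac'): parent n9 fail=7; on 'c' 7 → fail=8;  out ∅∪{5}={5}
  n5('baabb'): parent n4 fail=1; on 'b' 1→0 → fail=1;  out ∅∪∅=∅
  n11('acaca'): parent n10 fail=8; on 'a' 8 → fail=9;  out ∅∪∅=∅
  n6('baabbb'): parent n5 fail=1; on 'b' 1→0 → fail=1;  out {0}∪∅={0}
  n12('acacab'): parent n11 fail=9; on 'b' 9→7→0 → fail=1;  out {1}∪∅={1}

Scan:
[0] read 'b'  n0⇒n1
[1] read 'b'  n1⇒n1 (via fail)
[2] read 'c'  n1⇒n13  → match P2@[1:2]
[3] read 'a'  n13⇒n7 (via fail)
[4] read 'b'  n7⇒n1 (via fail)
[5] read 'c'  n1⇒n13  → match P2@[4:5]
[6] read 'c'  n13⇒n15 (via fail)  → match P3@[5:6]
[7] read 'c'  n15⇒n15 (via fail)  → match P3@[6:7]
[8] read 'a'  n15⇒n7 (via fail)
[9] read 'a'  n7⇒n16
[10] read 'a'  n16⇒n16 (via fail)
[11] read 'c'  n16⇒n17  → match P4@[9:11],P5@[10:11]
[12] read 'a'  n17⇒n9 (via fail)
[13] read 'b'  n9⇒n1 (via fail)
[14] read 'b'  n1⇒n1 (via fail)
[15] read 'a'  n1⇒n2
[16] read 'a'  n2⇒n3
[17] read 'c'  n3⇒n17 (via fail)  → match P4@[15:17],P5@[16:17]
[18] read 'b'  n17⇒n1 (via fail)
[19] read 'c'  n1⇒n13  → match P2@[18:19]
[20] read 'a'  n13⇒n7 (via fail)
[21] read 'a'  n7⇒n16
[22] read 'c'  n16⇒n17  → match P4@[20:22],P5@[21:22]
[23] read 'c'  n17⇒n15 (via fail)  → match P3@[22:23]
[24] read 'c'  n15⇒n15 (via fail)  → match P3@[23:24]
[25] read 'b'  n15⇒n1 (via fail)
[26] read 'c'  n1⇒n13  → match P2@[25:26]
[27] read 'a'  n13⇒n7 (via fail)
[28] read 'a'  n7⇒n16

All matches (sorted): [[2,2],[5,2],[6,3],[7,3],[11,4],[11,5],[17,4],[17,5],[19,2],[22,4],[22,5],[23,3],[24,3],[26,2]]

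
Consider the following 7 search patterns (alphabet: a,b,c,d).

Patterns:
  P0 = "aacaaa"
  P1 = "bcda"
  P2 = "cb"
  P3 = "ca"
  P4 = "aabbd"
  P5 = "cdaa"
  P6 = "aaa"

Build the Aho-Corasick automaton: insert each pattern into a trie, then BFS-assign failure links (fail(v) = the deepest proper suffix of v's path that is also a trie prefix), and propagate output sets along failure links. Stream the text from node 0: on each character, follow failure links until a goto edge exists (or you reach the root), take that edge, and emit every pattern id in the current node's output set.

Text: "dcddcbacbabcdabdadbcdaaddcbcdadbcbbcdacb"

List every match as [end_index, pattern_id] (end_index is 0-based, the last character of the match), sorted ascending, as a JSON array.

Build:
Trie nodes:
  0='ε' goto a→1 b→7 c→11
  1='a' goto a→2
  2='aa' goto a→20 b→14 c→3
  3='aac' goto a→4
  4='aaca' goto a→5
  5='aacaa' goto a→6
  6='aacaaa' goto ·  [P0 ends]
  7='b' goto c→8
  8='bc' goto d→9
  9='bcd' goto a→10
  10='bcda' goto ·  [P1 ends]
  11='c' goto a→13 b→12 d→17
  12='cb' goto ·  [P2 ends]
  13='ca' goto ·  [P3 ends]
  14='aab' goto b→15
  15='aabb' goto d→16
  16='aabbd' goto ·  [P4 ends]
  17='cd' goto a→18
  18='cda' goto a→19
  19='cdaa' goto ·  [P5 ends]
  20='aaa' goto ·  [P6 ends]

Failure links (BFS by depth):
  n1('a'): parent n0 fail=0; on 'a' 0 → fail=0;  out ∅∪∅=∅
  n7('b'): parent n0 fail=0; on 'b' 0 → fail=0;  out ∅∪∅=∅
  n11('c'): parent n0 fail=0; on 'c' 0 → fail=0;  out ∅∪∅=∅
  n2('aa'): parent n1 fail=0; on 'a' 0 → fail=1;  out ∅∪∅=∅
  n8('bc'): parent n7 fail=0; on 'c' 0 → fail=11;  out ∅∪∅=∅
  n12('cb'): parent n11 fail=0; on 'b' 0 → fail=7;  out {2}∪∅={2}
  n13('ca'): parent n11 fail=0; on 'a' 0 → fail=1;  out {3}∪∅={3}
  n17('cd'): parent n11 fail=0; on 'd' 0 → fail=0;  out ∅∪∅=∅
  n3('aac'): parent n2 fail=1; on 'c' 1→0 → fail=11;  out ∅∪∅=∅
  n9('bcd'): parent n8 fail=11; on 'd' 11 → fail=17;  out ∅∪∅=∅
  n14('aab'): parent n2 fail=1; on 'b' 1→0 → fail=7;  out ∅∪∅=∅
  n18('cda'): parent n17 fail=0; on 'a' 0 → fail=1;  out ∅∪∅=∅
  n20('aaa'): parent n2 fail=1; on 'a' 1 → fail=2;  out {6}∪∅={6}
  n4('aaca'): parent n3 fail=11; on 'a' 11 → fail=13;  out ∅∪{3}={3}
  n10('bcda'): parent n9 fail=17; on 'a' 17 → fail=18;  out {1}∪∅={1}
  n15('aabb'): parent n14 fail=7; on 'b' 7→0 → fail=7;  out ∅∪∅=∅
  n19('cdaa'): parent n18 fail=1; on 'a' 1 → fail=2;  out {5}∪∅={5}
  n5('aacaa'): parent n4 fail=13; on 'a' 13→1 → fail=2;  out ∅∪∅=∅
  n16('aabbd'): parent n15 fail=7; on 'd' 7→0 → fail=0;  out {4}∪∅={4}
  n6('aacaaa'): parent n5 fail=2; on 'a' 2 → fail=20;  out {0}∪{6}={0,6}

Text stream:
[0] read 'd'  n0⇒n0
[1] read 'c'  n0⇒n11
[2] read 'd'  n11⇒n17
[3] read 'd'  n17⇒n0 ·f
[4] read 'c'  n0⇒n11
[5] read 'b'  n11⇒n12  emit P2@[4:5]
[6] read 'a'  n12⇒n1 ·f
[7] read 'c'  n1⇒n11 ·f
[8] read 'b'  n11⇒n12  emit P2@[7:8]
[9] read 'a'  n12⇒n1 ·f
[10] read 'b'  n1⇒n7 ·f
[11] read 'c'  n7⇒n8
[12] read 'd'  n8⇒n9
[13] read 'a'  n9⇒n10  emit P1@[10:13]
[14] read 'b'  n10⇒n7 ·f
[15] read 'd'  n7⇒n0 ·f
[16] read 'a'  n0⇒n1
[17] read 'd'  n1⇒n0 ·f
[18] read 'b'  n0⇒n7
[19] read 'c'  n7⇒n8
[20] read 'd'  n8⇒n9
[21] read 'a'  n9⇒n10  emit P1@[18:21]
[22] read 'a'  n10⇒n19 ·f  emit P5@[19:22]
[23] read 'd'  n19⇒n0 ·f
[24] read 'd'  n0⇒n0
[25] read 'c'  n0⇒n11
[26] read 'b'  n11⇒n12  emit P2@[25:26]
[27] read 'c'  n12⇒n8 ·f
[28] read 'd'  n8⇒n9
[29] read 'a'  n9⇒n10  emit P1@[26:29]
[30] read 'd'  n10⇒n0 ·f
[31] read 'b'  n0⇒n7
[32] read 'c'  n7⇒n8
[33] read 'b'  n8⇒n12 ·f  emit P2@[32:33]
[34] read 'b'  n12⇒n7 ·f
[35] read 'c'  n7⇒n8
[36] read 'd'  n8⇒n9
[37] read 'a'  n9⇒n10  emit P1@[34:37]
[38] read 'c'  n10⇒n11 ·f
[39] read 'b'  n11⇒n12  emit P2@[38:39]

Matches: [[5,2],[8,2],[13,1],[21,1],[22,5],[26,2],[29,1],[33,2],[37,1],[39,2]]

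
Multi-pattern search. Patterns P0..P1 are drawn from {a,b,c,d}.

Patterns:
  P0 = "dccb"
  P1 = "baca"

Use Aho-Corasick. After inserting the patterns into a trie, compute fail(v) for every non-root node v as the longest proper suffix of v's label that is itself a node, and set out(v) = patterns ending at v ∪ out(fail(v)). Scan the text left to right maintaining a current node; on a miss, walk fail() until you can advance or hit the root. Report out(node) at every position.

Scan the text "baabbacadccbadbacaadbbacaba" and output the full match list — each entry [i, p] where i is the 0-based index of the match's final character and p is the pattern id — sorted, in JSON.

Build:
Trie nodes:
  0='ε' goto b→5 d→1
  1='d' goto c→2
  2='dc' goto c→3
  3='dcc' goto b→4
  4='dccb' goto ·  ←P0
  5='b' goto a→6
  6='ba' goto c→7
  7='bac' goto a→8
  8='baca' goto ·  ←P1

BFS fail/out derivation:
  n1('d'): parent n0 fail=0; on 'd' 0 → fail=0;  out ∅∪∅=∅
  n5('b'): parent n0 fail=0; on 'b' 0 → fail=0;  out ∅∪∅=∅
  n2('dc'): parent n1 fail=0; on 'c' 0 → fail=0;  out ∅∪∅=∅
  n6('ba'): parent n5 fail=0; on 'a' 0 → fail=0;  out ∅∪∅=∅
  n3('dcc'): parent n2 fail=0; on 'c' 0 → fail=0;  out ∅∪∅=∅
  n7('bac'): parent n6 fail=0; on 'c' 0 → fail=0;  out ∅∪∅=∅
  n4('dccb'): parent n3 fail=0; on 'b' 0 → fail=5;  out {0}∪∅={0}
  n8('baca'): parent n7 fail=0; on 'a' 0 → fail=0;  out {1}∪∅={1}

Run:
i=0 'b': node 0→5
i=1 'a': node 5→6
i=2 'a': node 6→0 (via fail)
i=3 'b': node 0→5
i=4 'b': node 5→5 (via fail)
i=5 'a': node 5→6
i=6 'c': node 6→7
i=7 'a': node 7→8  → match P1@[4:7]
i=8 'd': node 8→1 (via fail)
i=9 'c': node 1→2
i=10 'c': node 2→3
i=11 'b': node 3→4  → match P0@[8:11]
i=12 'a': node 4→6 (via fail)
i=13 'd': node 6→1 (via fail)
i=14 'b': node 1→5 (via fail)
i=15 'a': node 5→6
i=16 'c': node 6→7
i=17 'a': node 7→8  → match P1@[14:17]
i=18 'a': node 8→0 (via fail)
i=19 'd': node 0→1
i=20 'b': node 1→5 (via fail)
i=21 'b': node 5→5 (via fail)
i=22 'a': node 5→6
i=23 'c': node 6→7
i=24 'a': node 7→8  → match P1@[21:24]
i=25 'b': node 8→5 (via fail)
i=26 'a': node 5→6

Result: [[7,1],[11,0],[17,1],[24,1]]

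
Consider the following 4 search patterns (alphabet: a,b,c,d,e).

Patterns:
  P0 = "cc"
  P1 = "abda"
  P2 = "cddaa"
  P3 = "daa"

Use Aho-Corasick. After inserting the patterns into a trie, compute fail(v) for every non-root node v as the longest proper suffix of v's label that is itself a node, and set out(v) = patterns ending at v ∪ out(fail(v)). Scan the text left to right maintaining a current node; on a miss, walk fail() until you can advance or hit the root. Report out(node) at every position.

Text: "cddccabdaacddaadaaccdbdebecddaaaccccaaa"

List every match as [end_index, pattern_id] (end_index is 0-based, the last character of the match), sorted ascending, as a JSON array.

Build automaton:
Trie (insert patterns):
  n0 'ε': a→3 c→1 d→11
  n1 'c': c→2 d→7
  n2 'cc': ·  [P0 ends]
  n3 'a': b→4
  n4 'ab': d→5
  n5 'abd': a→6
  n6 'abda': ·  [P1 ends]
  n7 'cd': d→8
  n8 'cdd': a→9
  n9 'cdda': a→10
  n10 'cddaa': ·  [P2 ends]
  n11 'd': a→12
  n12 'da': a→13
  n13 'daa': ·  [P3 ends]

Failure links (BFS by depth):
  fail(1) 'c': from fail(0)=0 chase 'c': 0 ⇒ 0;  out=∅∪out(0)=∅
  fail(3) 'a': from fail(0)=0 chase 'a': 0 ⇒ 0;  out=∅∪out(0)=∅
  fail(11) 'd': from fail(0)=0 chase 'd': 0 ⇒ 0;  out=∅∪out(0)=∅
  fail(2) 'cc': from fail(1)=0 chase 'c': 0 ⇒ 1;  out={0}∪out(1)={0}
  fail(4) 'ab': from fail(3)=0 chase 'b': 0 ⇒ 0;  out=∅∪out(0)=∅
  fail(7) 'cd': from fail(1)=0 chase 'd': 0 ⇒ 11;  out=∅∪out(11)=∅
  fail(12) 'da': from fail(11)=0 chase 'a': 0 ⇒ 3;  out=∅∪out(3)=∅
  fail(5) 'abd': from fail(4)=0 chase 'd': 0 ⇒ 11;  out=∅∪out(11)=∅
  fail(8) 'cdd': from fail(7)=11 chase 'd': 11→0 ⇒ 11;  out=∅∪out(11)=∅
  fail(13) 'daa': from fail(12)=3 chase 'a': 3→0 ⇒ 3;  out={3}∪out(3)={3}
  fail(6) 'abda': from fail(5)=11 chase 'a': 11 ⇒ 12;  out={1}∪out(12)={1}
  fail(9) 'cdda': from fail(8)=11 chase 'a': 11 ⇒ 12;  out=∅∪out(12)=∅
  fail(10) 'cddaa': from fail(9)=12 chase 'a': 12 ⇒ 13;  out={2}∪out(13)={2,3}

Scan:
[0] read 'c'  n0⇒n1
[1] read 'd'  n1⇒n7
[2] read 'd'  n7⇒n8
[3] read 'c'  n8⇒n1 (fail-walked)
[4] read 'c'  n1⇒n2  → match P0@[3:4]
[5] read 'a'  n2⇒n3 (fail-walked)
[6] read 'b'  n3⇒n4
[7] read 'd'  n4⇒n5
[8] read 'a'  n5⇒n6  → match P1@[5:8]
[9] read 'a'  n6⇒n13 (fail-walked)  → match P3@[7:9]
[10] read 'c'  n13⇒n1 (fail-walked)
[11] read 'd'  n1⇒n7
[12] read 'd'  n7⇒n8
[13] read 'a'  n8⇒n9
[14] read 'a'  n9⇒n10  → match P2@[10:14],P3@[12:14]
[15] read 'd'  n10⇒n11 (fail-walked)
[16] read 'a'  n11⇒n12
[17] read 'a'  n12⇒n13  → match P3@[15:17]
[18] read 'c'  n13⇒n1 (fail-walked)
[19] read 'c'  n1⇒n2  → match P0@[18:19]
[20] read 'd'  n2⇒n7 (fail-walked)
[21] read 'b'  n7⇒n0 (fail-walked)
[22] read 'd'  n0⇒n11
[23] read 'e'  n11⇒n0 (fail-walked)
[24] read 'b'  n0⇒n0
[25] read 'e'  n0⇒n0
[26] read 'c'  n0⇒n1
[27] read 'd'  n1⇒n7
[28] read 'd'  n7⇒n8
[29] read 'a'  n8⇒n9
[30] read 'a'  n9⇒n10  → match P2@[26:30],P3@[28:30]
[31] read 'a'  n10⇒n3 (fail-walked)
[32] read 'c'  n3⇒n1 (fail-walked)
[33] read 'c'  n1⇒n2  → match P0@[32:33]
[34] read 'c'  n2⇒n2 (fail-walked)  → match P0@[33:34]
[35] read 'c'  n2⇒n2 (fail-walked)  → match P0@[34:35]
[36] read 'a'  n2⇒n3 (fail-walked)
[37] read 'a'  n3⇒n3 (fail-walked)
[38] read 'a'  n3⇒n3 (fail-walked)

All matches (sorted): [[4,0],[8,1],[9,3],[14,2],[14,3],[17,3],[19,0],[30,2],[30,3],[33,0],[34,0],[35,0]]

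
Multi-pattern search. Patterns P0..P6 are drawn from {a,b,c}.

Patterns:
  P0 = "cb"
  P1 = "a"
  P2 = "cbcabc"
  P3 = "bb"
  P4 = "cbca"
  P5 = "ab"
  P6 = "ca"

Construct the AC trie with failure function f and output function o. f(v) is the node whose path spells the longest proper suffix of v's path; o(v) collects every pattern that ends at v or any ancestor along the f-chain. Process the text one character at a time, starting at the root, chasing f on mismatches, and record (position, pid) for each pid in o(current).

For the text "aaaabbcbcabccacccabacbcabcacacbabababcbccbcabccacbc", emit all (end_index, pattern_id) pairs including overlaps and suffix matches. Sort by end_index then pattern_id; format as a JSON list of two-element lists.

Build automaton:
Trie (insert patterns):
  n0 'ε': a→3 b→8 c→1
  n1 'c': a→11 b→2
  n2 'cb': c→4  ←P0
  n3 'a': b→10  ←P1
  n4 'cbc': a→5
  n5 'cbca': b→6  ←P4
  n6 'cbcab': c→7
  n7 'cbcabc': ·  ←P2
  n8 'b': b→9
  n9 'bb': ·  ←P3
  n10 'ab': ·  ←P5
  n11 'ca': ·  ←P6

Failure links (BFS by depth):
  fail(1) 'c': from fail(0)=0 chase 'c': 0 ⇒ 0;  out=∅∪out(0)=∅
  fail(3) 'a': from fail(0)=0 chase 'a': 0 ⇒ 0;  out={1}∪out(0)={1}
  fail(8) 'b': from fail(0)=0 chase 'b': 0 ⇒ 0;  out=∅∪out(0)=∅
  fail(2) 'cb': from fail(1)=0 chase 'b': 0 ⇒ 8;  out={0}∪out(8)={0}
  fail(9) 'bb': from fail(8)=0 chase 'b': 0 ⇒ 8;  out={3}∪out(8)={3}
  fail(10) 'ab': from fail(3)=0 chase 'b': 0 ⇒ 8;  out={5}∪out(8)={5}
  fail(11) 'ca': from fail(1)=0 chase 'a': 0 ⇒ 3;  out={6}∪out(3)={1,6}
  fail(4) 'cbc': from fail(2)=8 chase 'c': 8→0 ⇒ 1;  out=∅∪out(1)=∅
  fail(5) 'cbca': from fail(4)=1 chase 'a': 1 ⇒ 11;  out={4}∪out(11)={1,4,6}
  fail(6) 'cbcab': from fail(5)=11 chase 'b': 11→3 ⇒ 10;  out=∅∪out(10)={5}
  fail(7) 'cbcabc': from fail(6)=10 chase 'c': 10→8→0 ⇒ 1;  out={2}∪out(1)={2}

Text stream:
pos 0 'a': at 3  ** P1@[0:0]
pos 1 'a': at 3 (fail-walked)  ** P1@[1:1]
pos 2 'a': at 3 (fail-walked)  ** P1@[2:2]
pos 3 'a': at 3 (fail-walked)  ** P1@[3:3]
pos 4 'b': at 10  ** P5@[3:4]
pos 5 'b': at 9 (fail-walked)  ** P3@[4:5]
pos 6 'c': at 1 (fail-walked)
pos 7 'b': at 2  ** P0@[6:7]
pos 8 'c': at 4
pos 9 'a': at 5  ** P1@[9:9],P4@[6:9],P6@[8:9]
pos 10 'b': at 6  ** P5@[9:10]
pos 11 'c': at 7  ** P2@[6:11]
pos 12 'c': at 1 (fail-walked)
pos 13 'a': at 11  ** P1@[13:13],P6@[12:13]
pos 14 'c': at 1 (fail-walked)
pos 15 'c': at 1 (fail-walked)
pos 16 'c': at 1 (fail-walked)
pos 17 'a': at 11  ** P1@[17:17],P6@[16:17]
pos 18 'b': at 10 (fail-walked)  ** P5@[17:18]
pos 19 'a': at 3 (fail-walked)  ** P1@[19:19]
pos 20 'c': at 1 (fail-walked)
pos 21 'b': at 2  ** P0@[20:21]
pos 22 'c': at 4
pos 23 'a': at 5  ** P1@[23:23],P4@[20:23],P6@[22:23]
pos 24 'b': at 6  ** P5@[23:24]
pos 25 'c': at 7  ** P2@[20:25]
pos 26 'a': at 11 (fail-walked)  ** P1@[26:26],P6@[25:26]
pos 27 'c': at 1 (fail-walked)
pos 28 'a': at 11  ** P1@[28:28],P6@[27:28]
pos 29 'c': at 1 (fail-walked)
pos 30 'b': at 2  ** P0@[29:30]
pos 31 'a': at 3 (fail-walked)  ** P1@[31:31]
pos 32 'b': at 10  ** P5@[31:32]
pos 33 'a': at 3 (fail-walked)  ** P1@[33:33]
pos 34 'b': at 10  ** P5@[33:34]
pos 35 'a': at 3 (fail-walked)  ** P1@[35:35]
pos 36 'b': at 10  ** P5@[35:36]
pos 37 'c': at 1 (fail-walked)
pos 38 'b': at 2  ** P0@[37:38]
pos 39 'c': at 4
pos 40 'c': at 1 (fail-walked)
pos 41 'b': at 2  ** P0@[40:41]
pos 42 'c': at 4
pos 43 'a': at 5  ** P1@[43:43],P4@[40:43],P6@[42:43]
pos 44 'b': at 6  ** P5@[43:44]
pos 45 'c': at 7  ** P2@[40:45]
pos 46 'c': at 1 (fail-walked)
pos 47 'a': at 11  ** P1@[47:47],P6@[46:47]
pos 48 'c': at 1 (fail-walked)
pos 49 'b': at 2  ** P0@[48:49]
pos 50 'c': at 4

All matches (sorted): [[0,1],[1,1],[2,1],[3,1],[4,5],[5,3],[7,0],[9,1],[9,4],[9,6],[10,5],[11,2],[13,1],[13,6],[17,1],[17,6],[18,5],[19,1],[21,0],[23,1],[23,4],[23,6],[24,5],[25,2],[26,1],[26,6],[28,1],[28,6],[30,0],[31,1],[32,5],[33,1],[34,5],[35,1],[36,5],[38,0],[41,0],[43,1],[43,4],[43,6],[44,5],[45,2],[47,1],[47,6],[49,0]]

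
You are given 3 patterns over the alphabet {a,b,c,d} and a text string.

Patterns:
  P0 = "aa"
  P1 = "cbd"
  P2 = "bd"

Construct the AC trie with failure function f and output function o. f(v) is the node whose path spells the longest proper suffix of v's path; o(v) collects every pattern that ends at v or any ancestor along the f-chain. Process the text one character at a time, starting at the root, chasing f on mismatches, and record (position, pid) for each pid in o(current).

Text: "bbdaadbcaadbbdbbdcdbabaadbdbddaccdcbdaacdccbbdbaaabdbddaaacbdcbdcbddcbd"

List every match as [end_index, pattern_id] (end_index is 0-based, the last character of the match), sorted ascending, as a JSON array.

Build:
Trie (insert patterns):
  0='ε' goto a→1 b→6 c→3
  1='a' goto a→2
  2='aa' goto ·  ←P0
  3='c' goto b→4
  4='cb' goto d→5
  5='cbd' goto ·  ←P1
  6='b' goto d→7
  7='bd' goto ·  ←P2

BFS fail/out derivation:
  n1('a'): parent n0 fail=0; on 'a' 0 → fail=0;  out ∅∪∅=∅
  n3('c'): parent n0 fail=0; on 'c' 0 → fail=0;  out ∅∪∅=∅
  n6('b'): parent n0 fail=0; on 'b' 0 → fail=0;  out ∅∪∅=∅
  n2('aa'): parent n1 fail=0; on 'a' 0 → fail=1;  out {0}∪∅={0}
  n4('cb'): parent n3 fail=0; on 'b' 0 → fail=6;  out ∅∪∅=∅
  n7('bd'): parent n6 fail=0; on 'd' 0 → fail=0;  out {2}∪∅={2}
  n5('cbd'): parent n4 fail=6; on 'd' 6 → fail=7;  out {1}∪{2}={1,2}

Scan:
[0] read 'b'  n0⇒n6
[1] read 'b'  n6⇒n6 ·f
[2] read 'd'  n6⇒n7  emit P2@[1:2]
[3] read 'a'  n7⇒n1 ·f
[4] read 'a'  n1⇒n2  emit P0@[3:4]
[5] read 'd'  n2⇒n0 ·f
[6] read 'b'  n0⇒n6
[7] read 'c'  n6⇒n3 ·f
[8] read 'a'  n3⇒n1 ·f
[9] read 'a'  n1⇒n2  emit P0@[8:9]
[10] read 'd'  n2⇒n0 ·f
[11] read 'b'  n0⇒n6
[12] read 'b'  n6⇒n6 ·f
[13] read 'd'  n6⇒n7  emit P2@[12:13]
[14] read 'b'  n7⇒n6 ·f
[15] read 'b'  n6⇒n6 ·f
[16] read 'd'  n6⇒n7  emit P2@[15:16]
[17] read 'c'  n7⇒n3 ·f
[18] read 'd'  n3⇒n0 ·f
[19] read 'b'  n0⇒n6
[20] read 'a'  n6⇒n1 ·f
[21] read 'b'  n1⇒n6 ·f
[22] read 'a'  n6⇒n1 ·f
[23] read 'a'  n1⇒n2  emit P0@[22:23]
[24] read 'd'  n2⇒n0 ·f
[25] read 'b'  n0⇒n6
[26] read 'd'  n6⇒n7  emit P2@[25:26]
[27] read 'b'  n7⇒n6 ·f
[28] read 'd'  n6⇒n7  emit P2@[27:28]
[29] read 'd'  n7⇒n0 ·f
[30] read 'a'  n0⇒n1
[31] read 'c'  n1⇒n3 ·f
[32] read 'c'  n3⇒n3 ·f
[33] read 'd'  n3⇒n0 ·f
[34] read 'c'  n0⇒n3
[35] read 'b'  n3⇒n4
[36] read 'd'  n4⇒n5  emit P1@[34:36],P2@[35:36]
[37] read 'a'  n5⇒n1 ·f
[38] read 'a'  n1⇒n2  emit P0@[37:38]
[39] read 'c'  n2⇒n3 ·f
[40] read 'd'  n3⇒n0 ·f
[41] read 'c'  n0⇒n3
[42] read 'c'  n3⇒n3 ·f
[43] read 'b'  n3⇒n4
[44] read 'b'  n4⇒n6 ·f
[45] read 'd'  n6⇒n7  emit P2@[44:45]
[46] read 'b'  n7⇒n6 ·f
[47] read 'a'  n6⇒n1 ·f
[48] read 'a'  n1⇒n2  emit P0@[47:48]
[49] read 'a'  n2⇒n2 ·f  emit P0@[48:49]
[50] read 'b'  n2⇒n6 ·f
[51] read 'd'  n6⇒n7  emit P2@[50:51]
[52] read 'b'  n7⇒n6 ·f
[53] read 'd'  n6⇒n7  emit P2@[52:53]
[54] read 'd'  n7⇒n0 ·f
[55] read 'a'  n0⇒n1
[56] read 'a'  n1⇒n2  emit P0@[55:56]
[57] read 'a'  n2⇒n2 ·f  emit P0@[56:57]
[58] read 'c'  n2⇒n3 ·f
[59] read 'b'  n3⇒n4
[60] read 'd'  n4⇒n5  emit P1@[58:60],P2@[59:60]
[61] read 'c'  n5⇒n3 ·f
[62] read 'b'  n3⇒n4
[63] read 'd'  n4⇒n5  emit P1@[61:63],P2@[62:63]
[64] read 'c'  n5⇒n3 ·f
[65] read 'b'  n3⇒n4
[66] read 'd'  n4⇒n5  emit P1@[64:66],P2@[65:66]
[67] read 'd'  n5⇒n0 ·f
[68] read 'c'  n0⇒n3
[69] read 'b'  n3⇒n4
[70] read 'd'  n4⇒n5  emit P1@[68:70],P2@[69:70]

Result: [[2,2],[4,0],[9,0],[13,2],[16,2],[23,0],[26,2],[28,2],[36,1],[36,2],[38,0],[45,2],[48,0],[49,0],[51,2],[53,2],[56,0],[57,0],[60,1],[60,2],[63,1],[63,2],[66,1],[66,2],[70,1],[70,2]]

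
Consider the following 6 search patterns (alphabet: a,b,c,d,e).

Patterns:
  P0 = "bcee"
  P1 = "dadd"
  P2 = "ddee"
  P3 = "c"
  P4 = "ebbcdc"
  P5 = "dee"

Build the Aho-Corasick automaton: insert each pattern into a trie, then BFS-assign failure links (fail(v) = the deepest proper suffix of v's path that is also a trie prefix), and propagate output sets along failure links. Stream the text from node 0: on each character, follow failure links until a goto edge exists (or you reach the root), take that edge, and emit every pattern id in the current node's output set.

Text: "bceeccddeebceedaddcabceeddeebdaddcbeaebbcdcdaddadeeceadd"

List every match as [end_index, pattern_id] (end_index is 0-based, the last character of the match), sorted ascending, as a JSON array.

Build automaton:
Trie nodes:
  n0 'ε': b→1 c→12 d→5 e→13
  n1 'b': c→2
  n2 'bc': e→3
  n3 'bce': e→4
  n4 'bcee': ·  ←P0
  n5 'd': a→6 d→9 e→19
  n6 'da': d→7
  n7 'dad': d→8
  n8 'dadd': ·  ←P1
  n9 'dd': e→10
  n10 'dde': e→11
  n11 'ddee': ·  ←P2
  n12 'c': ·  ←P3
  n13 'e': b→14
  n14 'eb': b→15
  n15 'ebb': c→16
  n16 'ebbc': d→17
  n17 'ebbcd': c→18
  n18 'ebbcdc': ·  ←P4
  n19 'de': e→20
  n20 'dee': ·  ←P5

Failure links (BFS by depth):
  fail(1) 'b': from fail(0)=0 chase 'b': 0 ⇒ 0;  out=∅∪out(0)=∅
  fail(5) 'd': from fail(0)=0 chase 'd': 0 ⇒ 0;  out=∅∪out(0)=∅
  fail(12) 'c': from fail(0)=0 chase 'c': 0 ⇒ 0;  out={3}∪out(0)={3}
  fail(13) 'e': from fail(0)=0 chase 'e': 0 ⇒ 0;  out=∅∪out(0)=∅
  fail(2) 'bc': from fail(1)=0 chase 'c': 0 ⇒ 12;  out=∅∪out(12)={3}
  fail(6) 'da': from fail(5)=0 chase 'a': 0 ⇒ 0;  out=∅∪out(0)=∅
  fail(9) 'dd': from fail(5)=0 chase 'd': 0 ⇒ 5;  out=∅∪out(5)=∅
  fail(14) 'eb': from fail(13)=0 chase 'b': 0 ⇒ 1;  out=∅∪out(1)=∅
  fail(19) 'de': from fail(5)=0 chase 'e': 0 ⇒ 13;  out=∅∪out(13)=∅
  fail(3) 'bce': from fail(2)=12 chase 'e': 12→0 ⇒ 13;  out=∅∪out(13)=∅
  fail(7) 'dad': from fail(6)=0 chase 'd': 0 ⇒ 5;  out=∅∪out(5)=∅
  fail(10) 'dde': from fail(9)=5 chase 'e': 5 ⇒ 19;  out=∅∪out(19)=∅
  fail(15) 'ebb': from fail(14)=1 chase 'b': 1→0 ⇒ 1;  out=∅∪out(1)=∅
  fail(20) 'dee': from fail(19)=13 chase 'e': 13→0 ⇒ 13;  out={5}∪out(13)={5}
  fail(4) 'bcee': from fail(3)=13 chase 'e': 13→0 ⇒ 13;  out={0}∪out(13)={0}
  fail(8) 'dadd': from fail(7)=5 chase 'd': 5 ⇒ 9;  out={1}∪out(9)={1}
  fail(11) 'ddee': from fail(10)=19 chase 'e': 19 ⇒ 20;  out={2}∪out(20)={2,5}
  fail(16) 'ebbc': from fail(15)=1 chase 'c': 1 ⇒ 2;  out=∅∪out(2)={3}
  fail(17) 'ebbcd': from fail(16)=2 chase 'd': 2→12→0 ⇒ 5;  out=∅∪out(5)=∅
  fail(18) 'ebbcdc': from fail(17)=5 chase 'c': 5→0 ⇒ 12;  out={4}∪out(12)={3,4}

Scan:
i=0 'b': node 0→1
i=1 'c': node 1→2  ** P3@[1:1]
i=2 'e': node 2→3
i=3 'e': node 3→4  ** P0@[0:3]
i=4 'c': node 4→12 ·f  ** P3@[4:4]
i=5 'c': node 12→12 ·f  ** P3@[5:5]
i=6 'd': node 12→5 ·f
i=7 'd': node 5→9
i=8 'e': node 9→10
i=9 'e': node 10→11  ** P2@[6:9],P5@[7:9]
i=10 'b': node 11→14 ·f
i=11 'c': node 14→2 ·f  ** P3@[11:11]
i=12 'e': node 2→3
i=13 'e': node 3→4  ** P0@[10:13]
i=14 'd': node 4→5 ·f
i=15 'a': node 5→6
i=16 'd': node 6→7
i=17 'd': node 7→8  ** P1@[14:17]
i=18 'c': node 8→12 ·f  ** P3@[18:18]
i=19 'a': node 12→0 ·f
i=20 'b': node 0→1
i=21 'c': node 1→2  ** P3@[21:21]
i=22 'e': node 2→3
i=23 'e': node 3→4  ** P0@[20:23]
i=24 'd': node 4→5 ·f
i=25 'd': node 5→9
i=26 'e': node 9→10
i=27 'e': node 10→11  ** P2@[24:27],P5@[25:27]
i=28 'b': node 11→14 ·f
i=29 'd': node 14→5 ·f
i=30 'a': node 5→6
i=31 'd': node 6→7
i=32 'd': node 7→8  ** P1@[29:32]
i=33 'c': node 8→12 ·f  ** P3@[33:33]
i=34 'b': node 12→1 ·f
i=35 'e': node 1→13 ·f
i=36 'a': node 13→0 ·f
i=37 'e': node 0→13
i=38 'b': node 13→14
i=39 'b': node 14→15
i=40 'c': node 15→16  ** P3@[40:40]
i=41 'd': node 16→17
i=42 'c': node 17→18  ** P3@[42:42],P4@[37:42]
i=43 'd': node 18→5 ·f
i=44 'a': node 5→6
i=45 'd': node 6→7
i=46 'd': node 7→8  ** P1@[43:46]
i=47 'a': node 8→6 ·f
i=48 'd': node 6→7
i=49 'e': node 7→19 ·f
i=50 'e': node 19→20  ** P5@[48:50]
i=51 'c': node 20→12 ·f  ** P3@[51:51]
i=52 'e': node 12→13 ·f
i=53 'a': node 13→0 ·f
i=54 'd': node 0→5
i=55 'd': node 5→9

All matches (sorted): [[1,3],[3,0],[4,3],[5,3],[9,2],[9,5],[11,3],[13,0],[17,1],[18,3],[21,3],[23,0],[27,2],[27,5],[32,1],[33,3],[40,3],[42,3],[42,4],[46,1],[50,5],[51,3]]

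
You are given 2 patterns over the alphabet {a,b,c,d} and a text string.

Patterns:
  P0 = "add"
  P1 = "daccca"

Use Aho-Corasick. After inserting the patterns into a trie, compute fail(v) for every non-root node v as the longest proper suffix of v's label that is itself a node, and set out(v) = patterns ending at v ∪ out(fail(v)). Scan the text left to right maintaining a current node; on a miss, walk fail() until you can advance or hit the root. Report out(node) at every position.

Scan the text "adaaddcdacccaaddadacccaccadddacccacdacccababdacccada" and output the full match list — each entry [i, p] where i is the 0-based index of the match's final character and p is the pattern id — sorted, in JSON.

Construct AC machine:
Trie nodes:
  n0 'ε': a→1 d→4
  n1 'a': d→2
  n2 'ad': d→3
  n3 'add': ·  [P0 ends]
  n4 'd': a→5
  n5 'da': c→6
  n6 'dac': c→7
  n7 'dacc': c→8
  n8 'daccc': a→9
  n9 'daccca': ·  [P1 ends]

BFS fail/out derivation:
  fail(1) 'a': from fail(0)=0 chase 'a': 0 ⇒ 0;  out=∅∪out(0)=∅
  fail(4) 'd': from fail(0)=0 chase 'd': 0 ⇒ 0;  out=∅∪out(0)=∅
  fail(2) 'ad': from fail(1)=0 chase 'd': 0 ⇒ 4;  out=∅∪out(4)=∅
  fail(5) 'da': from fail(4)=0 chase 'a': 0 ⇒ 1;  out=∅∪out(1)=∅
  fail(3) 'add': from fail(2)=4 chase 'd': 4→0 ⇒ 4;  out={0}∪out(4)={0}
  fail(6) 'dac': from fail(5)=1 chase 'c': 1→0 ⇒ 0;  out=∅∪out(0)=∅
  fail(7) 'dacc': from fail(6)=0 chase 'c': 0 ⇒ 0;  out=∅∪out(0)=∅
  fail(8) 'daccc': from fail(7)=0 chase 'c': 0 ⇒ 0;  out=∅∪out(0)=∅
  fail(9) 'daccca': from fail(8)=0 chase 'a': 0 ⇒ 1;  out={1}∪out(1)={1}

Run:
pos 0 'a': at 1
pos 1 'd': at 2
pos 2 'a': at 5 (via fail)
pos 3 'a': at 1 (via fail)
pos 4 'd': at 2
pos 5 'd': at 3  emit P0@[3:5]
pos 6 'c': at 0 (via fail)
pos 7 'd': at 4
pos 8 'a': at 5
pos 9 'c': at 6
pos 10 'c': at 7
pos 11 'c': at 8
pos 12 'a': at 9  emit P1@[7:12]
pos 13 'a': at 1 (via fail)
pos 14 'd': at 2
pos 15 'd': at 3  emit P0@[13:15]
pos 16 'a': at 5 (via fail)
pos 17 'd': at 2 (via fail)
pos 18 'a': at 5 (via fail)
pos 19 'c': at 6
pos 20 'c': at 7
pos 21 'c': at 8
pos 22 'a': at 9  emit P1@[17:22]
pos 23 'c': at 0 (via fail)
pos 24 'c': at 0
pos 25 'a': at 1
pos 26 'd': at 2
pos 27 'd': at 3  emit P0@[25:27]
pos 28 'd': at 4 (via fail)
pos 29 'a': at 5
pos 30 'c': at 6
pos 31 'c': at 7
pos 32 'c': at 8
pos 33 'a': at 9  emit P1@[28:33]
pos 34 'c': at 0 (via fail)
pos 35 'd': at 4
pos 36 'a': at 5
pos 37 'c': at 6
pos 38 'c': at 7
pos 39 'c': at 8
pos 40 'a': at 9  emit P1@[35:40]
pos 41 'b': at 0 (via fail)
pos 42 'a': at 1
pos 43 'b': at 0 (via fail)
pos 44 'd': at 4
pos 45 'a': at 5
pos 46 'c': at 6
pos 47 'c': at 7
pos 48 'c': at 8
pos 49 'a': at 9  emit P1@[44:49]
pos 50 'd': at 2 (via fail)
pos 51 'a': at 5 (via fail)

Result: [[5,0],[12,1],[15,0],[22,1],[27,0],[33,1],[40,1],[49,1]]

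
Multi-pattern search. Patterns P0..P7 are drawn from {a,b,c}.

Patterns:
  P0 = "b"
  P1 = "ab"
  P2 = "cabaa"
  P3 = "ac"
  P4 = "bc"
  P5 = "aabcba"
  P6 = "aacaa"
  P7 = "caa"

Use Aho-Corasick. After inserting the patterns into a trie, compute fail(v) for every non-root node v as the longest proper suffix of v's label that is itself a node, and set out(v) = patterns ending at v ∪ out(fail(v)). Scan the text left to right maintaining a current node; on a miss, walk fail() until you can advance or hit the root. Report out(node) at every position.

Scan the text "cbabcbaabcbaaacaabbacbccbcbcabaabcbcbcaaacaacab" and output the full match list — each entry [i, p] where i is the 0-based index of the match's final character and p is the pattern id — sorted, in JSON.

Construct AC machine:
Trie (insert patterns):
  0='ε' goto a→2 b→1 c→4
  1='b' goto c→10  [P0 ends]
  2='a' goto a→11 b→3 c→9
  3='ab' goto ·  [P1 ends]
  4='c' goto a→5
  5='ca' goto a→19 b→6
  6='cab' goto a→7
  7='caba' goto a→8
  8='cabaa' goto ·  [P2 ends]
  9='ac' goto ·  [P3 ends]
  10='bc' goto ·  [P4 ends]
  11='aa' goto b→12 c→16
  12='aab' goto c→13
  13='aabc' goto b→14
  14='aabcb' goto a→15
  15='aabcba' goto ·  [P5 ends]
  16='aac' goto a→17
  17='aaca' goto a→18
  18='aacaa' goto ·  [P6 ends]
  19='caa' goto ·  [P7 ends]

BFS fail/out derivation:
  n1('b'): parent n0 fail=0; on 'b' 0 → fail=0;  out {0}∪∅={0}
  n2('a'): parent n0 fail=0; on 'a' 0 → fail=0;  out ∅∪∅=∅
  n4('c'): parent n0 fail=0; on 'c' 0 → fail=0;  out ∅∪∅=∅
  n3('ab'): parent n2 fail=0; on 'b' 0 → fail=1;  out {1}∪{0}={0,1}
  n5('ca'): parent n4 fail=0; on 'a' 0 → fail=2;  out ∅∪∅=∅
  n9('ac'): parent n2 fail=0; on 'c' 0 → fail=4;  out {3}∪∅={3}
  n10('bc'): parent n1 fail=0; on 'c' 0 → fail=4;  out {4}∪∅={4}
  n11('aa'): parent n2 fail=0; on 'a' 0 → fail=2;  out ∅∪∅=∅
  n6('cab'): parent n5 fail=2; on 'b' 2 → fail=3;  out ∅∪{0,1}={0,1}
  n12('aab'): parent n11 fail=2; on 'b' 2 → fail=3;  out ∅∪{0,1}={0,1}
  n16('aac'): parent n11 fail=2; on 'c' 2 → fail=9;  out ∅∪{3}={3}
  n19('caa'): parent n5 fail=2; on 'a' 2 → fail=11;  out {7}∪∅={7}
  n7('caba'): parent n6 fail=3; on 'a' 3→1→0 → fail=2;  out ∅∪∅=∅
  n13('aabc'): parent n12 fail=3; on 'c' 3→1 → fail=10;  out ∅∪{4}={4}
  n17('aaca'): parent n16 fail=9; on 'a' 9→4 → fail=5;  out ∅∪∅=∅
  n8('cabaa'): parent n7 fail=2; on 'a' 2 → fail=11;  out {2}∪∅={2}
  n14('aabcb'): parent n13 fail=10; on 'b' 10→4→0 → fail=1;  out ∅∪{0}={0}
  n18('aacaa'): parent n17 fail=5; on 'a' 5 → fail=19;  out {6}∪{7}={6,7}
  n15('aabcba'): parent n14 fail=1; on 'a' 1→0 → fail=2;  out {5}∪∅={5}

Scan:
pos 0 'c': at 4
pos 1 'b': at 1 (fail-walked)  → match P0@[1:1]
pos 2 'a': at 2 (fail-walked)
pos 3 'b': at 3  → match P0@[3:3],P1@[2:3]
pos 4 'c': at 10 (fail-walked)  → match P4@[3:4]
pos 5 'b': at 1 (fail-walked)  → match P0@[5:5]
pos 6 'a': at 2 (fail-walked)
pos 7 'a': at 11
pos 8 'b': at 12  → match P0@[8:8],P1@[7:8]
pos 9 'c': at 13  → match P4@[8:9]
pos 10 'b': at 14  → match P0@[10:10]
pos 11 'a': at 15  → match P5@[6:11]
pos 12 'a': at 11 (fail-walked)
pos 13 'a': at 11 (fail-walked)
pos 14 'c': at 16  → match P3@[13:14]
pos 15 'a': at 17
pos 16 'a': at 18  → match P6@[12:16],P7@[14:16]
pos 17 'b': at 12 (fail-walked)  → match P0@[17:17],P1@[16:17]
pos 18 'b': at 1 (fail-walked)  → match P0@[18:18]
pos 19 'a': at 2 (fail-walked)
pos 20 'c': at 9  → match P3@[19:20]
pos 21 'b': at 1 (fail-walked)  → match P0@[21:21]
pos 22 'c': at 10  → match P4@[21:22]
pos 23 'c': at 4 (fail-walked)
pos 24 'b': at 1 (fail-walked)  → match P0@[24:24]
pos 25 'c': at 10  → match P4@[24:25]
pos 26 'b': at 1 (fail-walked)  → match P0@[26:26]
pos 27 'c': at 10  → match P4@[26:27]
pos 28 'a': at 5 (fail-walked)
pos 29 'b': at 6  → match P0@[29:29],P1@[28:29]
pos 30 'a': at 7
pos 31 'a': at 8  → match P2@[27:31]
pos 32 'b': at 12 (fail-walked)  → match P0@[32:32],P1@[31:32]
pos 33 'c': at 13  → match P4@[32:33]
pos 34 'b': at 14  → match P0@[34:34]
pos 35 'c': at 10 (fail-walked)  → match P4@[34:35]
pos 36 'b': at 1 (fail-walked)  → match P0@[36:36]
pos 37 'c': at 10  → match P4@[36:37]
pos 38 'a': at 5 (fail-walked)
pos 39 'a': at 19  → match P7@[37:39]
pos 40 'a': at 11 (fail-walked)
pos 41 'c': at 16  → match P3@[40:41]
pos 42 'a': at 17
pos 43 'a': at 18  → match P6@[39:43],P7@[41:43]
pos 44 'c': at 16 (fail-walked)  → match P3@[43:44]
pos 45 'a': at 17
pos 46 'b': at 6 (fail-walked)  → match P0@[46:46],P1@[45:46]

Matches: [[1,0],[3,0],[3,1],[4,4],[5,0],[8,0],[8,1],[9,4],[10,0],[11,5],[14,3],[16,6],[16,7],[17,0],[17,1],[18,0],[20,3],[21,0],[22,4],[24,0],[25,4],[26,0],[27,4],[29,0],[29,1],[31,2],[32,0],[32,1],[33,4],[34,0],[35,4],[36,0],[37,4],[39,7],[41,3],[43,6],[43,7],[44,3],[46,0],[46,1]]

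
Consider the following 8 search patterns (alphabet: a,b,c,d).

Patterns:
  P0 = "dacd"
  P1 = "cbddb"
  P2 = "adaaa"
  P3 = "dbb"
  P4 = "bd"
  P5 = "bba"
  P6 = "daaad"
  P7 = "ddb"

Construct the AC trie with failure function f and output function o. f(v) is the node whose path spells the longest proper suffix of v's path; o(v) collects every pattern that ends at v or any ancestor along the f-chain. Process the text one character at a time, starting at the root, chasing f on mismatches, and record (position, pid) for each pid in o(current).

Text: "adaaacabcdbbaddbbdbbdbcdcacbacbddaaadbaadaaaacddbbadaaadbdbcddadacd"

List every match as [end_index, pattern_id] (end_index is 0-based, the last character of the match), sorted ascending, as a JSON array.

Build:
Trie (insert patterns):
  0='ε' goto a→10 b→17 c→5 d→1
  1='d' goto a→2 b→15 d→24
  2='da' goto a→21 c→3
  3='dac' goto d→4
  4='dacd' goto ·  [P0 ends]
  5='c' goto b→6
  6='cb' goto d→7
  7='cbd' goto d→8
  8='cbdd' goto b→9
  9='cbddb' goto ·  [P1 ends]
  10='a' goto d→11
  11='ad' goto a→12
  12='ada' goto a→13
  13='adaa' goto a→14
  14='adaaa' goto ·  [P2 ends]
  15='db' goto b→16
  16='dbb' goto ·  [P3 ends]
  17='b' goto b→19 d→18
  18='bd' goto ·  [P4 ends]
  19='bb' goto a→20
  20='bba' goto ·  [P5 ends]
  21='daa' goto a→22
  22='daaa' goto d→23
  23='daaad' goto ·  [P6 ends]
  24='dd' goto b→25
  25='ddb' goto ·  [P7 ends]

BFS fail/out derivation:
  fail(1) 'd': from fail(0)=0 chase 'd': 0 ⇒ 0;  out=∅∪out(0)=∅
  fail(5) 'c': from fail(0)=0 chase 'c': 0 ⇒ 0;  out=∅∪out(0)=∅
  fail(10) 'a': from fail(0)=0 chase 'a': 0 ⇒ 0;  out=∅∪out(0)=∅
  fail(17) 'b': from fail(0)=0 chase 'b': 0 ⇒ 0;  out=∅∪out(0)=∅
  fail(2) 'da': from fail(1)=0 chase 'a': 0 ⇒ 10;  out=∅∪out(10)=∅
  fail(6) 'cb': from fail(5)=0 chase 'b': 0 ⇒ 17;  out=∅∪out(17)=∅
  fail(11) 'ad': from fail(10)=0 chase 'd': 0 ⇒ 1;  out=∅∪out(1)=∅
  fail(15) 'db': from fail(1)=0 chase 'b': 0 ⇒ 17;  out=∅∪out(17)=∅
  fail(18) 'bd': from fail(17)=0 chase 'd': 0 ⇒ 1;  out={4}∪out(1)={4}
  fail(19) 'bb': from fail(17)=0 chase 'b': 0 ⇒ 17;  out=∅∪out(17)=∅
  fail(24) 'dd': from fail(1)=0 chase 'd': 0 ⇒ 1;  out=∅∪out(1)=∅
  fail(3) 'dac': from fail(2)=10 chase 'c': 10→0 ⇒ 5;  out=∅∪out(5)=∅
  fail(7) 'cbd': from fail(6)=17 chase 'd': 17 ⇒ 18;  out=∅∪out(18)={4}
  fail(12) 'ada': from fail(11)=1 chase 'a': 1 ⇒ 2;  out=∅∪out(2)=∅
  fail(16) 'dbb': from fail(15)=17 chase 'b': 17 ⇒ 19;  out={3}∪out(19)={3}
  fail(20) 'bba': from fail(19)=17 chase 'a': 17→0 ⇒ 10;  out={5}∪out(10)={5}
  fail(21) 'daa': from fail(2)=10 chase 'a': 10→0 ⇒ 10;  out=∅∪out(10)=∅
  fail(25) 'ddb': from fail(24)=1 chase 'b': 1 ⇒ 15;  out={7}∪out(15)={7}
  fail(4) 'dacd': from fail(3)=5 chase 'd': 5→0 ⇒ 1;  out={0}∪out(1)={0}
  fail(8) 'cbdd': from fail(7)=18 chase 'd': 18→1 ⇒ 24;  out=∅∪out(24)=∅
  fail(13) 'adaa': from fail(12)=2 chase 'a': 2 ⇒ 21;  out=∅∪out(21)=∅
  fail(22) 'daaa': from fail(21)=10 chase 'a': 10→0 ⇒ 10;  out=∅∪out(10)=∅
  fail(9) 'cbddb': from fail(8)=24 chase 'b': 24 ⇒ 25;  out={1}∪out(25)={1,7}
  fail(14) 'adaaa': from fail(13)=21 chase 'a': 21 ⇒ 22;  out={2}∪out(22)={2}
  fail(23) 'daaad': from fail(22)=10 chase 'd': 10 ⇒ 11;  out={6}∪out(11)={6}

Text stream:
[0] read 'a'  n0⇒n10
[1] read 'd'  n10⇒n11
[2] read 'a'  n11⇒n12
[3] read 'a'  n12⇒n13
[4] read 'a'  n13⇒n14  emit P2@[0:4]
[5] read 'c'  n14⇒n5 ·f
[6] read 'a'  n5⇒n10 ·f
[7] read 'b'  n10⇒n17 ·f
[8] read 'c'  n17⇒n5 ·f
[9] read 'd'  n5⇒n1 ·f
[10] read 'b'  n1⇒n15
[11] read 'b'  n15⇒n16  emit P3@[9:11]
[12] read 'a'  n16⇒n20 ·f  emit P5@[10:12]
[13] read 'd'  n20⇒n11 ·f
[14] read 'd'  n11⇒n24 ·f
[15] read 'b'  n24⇒n25  emit P7@[13:15]
[16] read 'b'  n25⇒n16 ·f  emit P3@[14:16]
[17] read 'd'  n16⇒n18 ·f  emit P4@[16:17]
[18] read 'b'  n18⇒n15 ·f
[19] read 'b'  n15⇒n16  emit P3@[17:19]
[20] read 'd'  n16⇒n18 ·f  emit P4@[19:20]
[21] read 'b'  n18⇒n15 ·f
[22] read 'c'  n15⇒n5 ·f
[23] read 'd'  n5⇒n1 ·f
[24] read 'c'  n1⇒n5 ·f
[25] read 'a'  n5⇒n10 ·f
[26] read 'c'  n10⇒n5 ·f
[27] read 'b'  n5⇒n6
[28] read 'a'  n6⇒n10 ·f
[29] read 'c'  n10⇒n5 ·f
[30] read 'b'  n5⇒n6
[31] read 'd'  n6⇒n7  emit P4@[30:31]
[32] read 'd'  n7⇒n8
[33] read 'a'  n8⇒n2 ·f
[34] read 'a'  n2⇒n21
[35] read 'a'  n21⇒n22
[36] read 'd'  n22⇒n23  emit P6@[32:36]
[37] read 'b'  n23⇒n15 ·f
[38] read 'a'  n15⇒n10 ·f
[39] read 'a'  n10⇒n10 ·f
[40] read 'd'  n10⇒n11
[41] read 'a'  n11⇒n12
[42] read 'a'  n12⇒n13
[43] read 'a'  n13⇒n14  emit P2@[39:43]
[44] read 'a'  n14⇒n10 ·f
[45] read 'c'  n10⇒n5 ·f
[46] read 'd'  n5⇒n1 ·f
[47] read 'd'  n1⇒n24
[48] read 'b'  n24⇒n25  emit P7@[46:48]
[49] read 'b'  n25⇒n16 ·f  emit P3@[47:49]
[50] read 'a'  n16⇒n20 ·f  emit P5@[48:50]
[51] read 'd'  n20⇒n11 ·f
[52] read 'a'  n11⇒n12
[53] read 'a'  n12⇒n13
[54] read 'a'  n13⇒n14  emit P2@[50:54]
[55] read 'd'  n14⇒n23 ·f  emit P6@[51:55]
[56] read 'b'  n23⇒n15 ·f
[57] read 'd'  n15⇒n18 ·f  emit P4@[56:57]
[58] read 'b'  n18⇒n15 ·f
[59] read 'c'  n15⇒n5 ·f
[60] read 'd'  n5⇒n1 ·f
[61] read 'd'  n1⇒n24
[62] read 'a'  n24⇒n2 ·f
[63] read 'd'  n2⇒n11 ·f
[64] read 'a'  n11⇒n12
[65] read 'c'  n12⇒n3 ·f
[66] read 'd'  n3⇒n4  emit P0@[63:66]

Matches: [[4,2],[11,3],[12,5],[15,7],[16,3],[17,4],[19,3],[20,4],[31,4],[36,6],[43,2],[48,7],[49,3],[50,5],[54,2],[55,6],[57,4],[66,0]]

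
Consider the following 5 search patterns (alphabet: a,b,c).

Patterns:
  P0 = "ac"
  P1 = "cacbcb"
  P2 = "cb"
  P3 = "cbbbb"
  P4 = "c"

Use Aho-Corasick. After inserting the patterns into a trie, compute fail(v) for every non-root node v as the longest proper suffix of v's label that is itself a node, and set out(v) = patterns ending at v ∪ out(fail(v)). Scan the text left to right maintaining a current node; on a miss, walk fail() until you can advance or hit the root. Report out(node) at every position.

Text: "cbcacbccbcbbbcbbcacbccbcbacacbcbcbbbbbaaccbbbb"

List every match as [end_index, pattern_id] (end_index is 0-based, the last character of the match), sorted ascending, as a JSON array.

Build:
Trie (insert patterns):
  n0 'ε': a→1 c→3
  n1 'a': c→2
  n2 'ac': ·  [P0 ends]
  n3 'c': a→4 b→9  [P4 ends]
  n4 'ca': c→5
  n5 'cac': b→6
  n6 'cacb': c→7
  n7 'cacbc': b→8
  n8 'cacbcb': ·  [P1 ends]
  n9 'cb': b→10  [P2 ends]
  n10 'cbb': b→11
  n11 'cbbb': b→12
  n12 'cbbbb': ·  [P3 ends]

BFS fail/out derivation:
  fail(1) 'a': from fail(0)=0 chase 'a': 0 ⇒ 0;  out=∅∪out(0)=∅
  fail(3) 'c': from fail(0)=0 chase 'c': 0 ⇒ 0;  out={4}∪out(0)={4}
  fail(2) 'ac': from fail(1)=0 chase 'c': 0 ⇒ 3;  out={0}∪out(3)={0,4}
  fail(4) 'ca': from fail(3)=0 chase 'a': 0 ⇒ 1;  out=∅∪out(1)=∅
  fail(9) 'cb': from fail(3)=0 chase 'b': 0 ⇒ 0;  out={2}∪out(0)={2}
  fail(5) 'cac': from fail(4)=1 chase 'c': 1 ⇒ 2;  out=∅∪out(2)={0,4}
  fail(10) 'cbb': from fail(9)=0 chase 'b': 0 ⇒ 0;  out=∅∪out(0)=∅
  fail(6) 'cacb': from fail(5)=2 chase 'b': 2→3 ⇒ 9;  out=∅∪out(9)={2}
  fail(11) 'cbbb': from fail(10)=0 chase 'b': 0 ⇒ 0;  out=∅∪out(0)=∅
  fail(7) 'cacbc': from fail(6)=9 chase 'c': 9→0 ⇒ 3;  out=∅∪out(3)={4}
  fail(12) 'cbbbb': from fail(11)=0 chase 'b': 0 ⇒ 0;  out={3}∪out(0)={3}
  fail(8) 'cacbcb': from fail(7)=3 chase 'b': 3 ⇒ 9;  out={1}∪out(9)={1,2}

Run:
pos 0 'c': at 3  ** P4@[0:0]
pos 1 'b': at 9  ** P2@[0:1]
pos 2 'c': at 3 ·f  ** P4@[2:2]
pos 3 'a': at 4
pos 4 'c': at 5  ** P0@[3:4],P4@[4:4]
pos 5 'b': at 6  ** P2@[4:5]
pos 6 'c': at 7  ** P4@[6:6]
pos 7 'c': at 3 ·f  ** P4@[7:7]
pos 8 'b': at 9  ** P2@[7:8]
pos 9 'c': at 3 ·f  ** P4@[9:9]
pos 10 'b': at 9  ** P2@[9:10]
pos 11 'b': at 10
pos 12 'b': at 11
pos 13 'c': at 3 ·f  ** P4@[13:13]
pos 14 'b': at 9  ** P2@[13:14]
pos 15 'b': at 10
pos 16 'c': at 3 ·f  ** P4@[16:16]
pos 17 'a': at 4
pos 18 'c': at 5  ** P0@[17:18],P4@[18:18]
pos 19 'b': at 6  ** P2@[18:19]
pos 20 'c': at 7  ** P4@[20:20]
pos 21 'c': at 3 ·f  ** P4@[21:21]
pos 22 'b': at 9  ** P2@[21:22]
pos 23 'c': at 3 ·f  ** P4@[23:23]
pos 24 'b': at 9  ** P2@[23:24]
pos 25 'a': at 1 ·f
pos 26 'c': at 2  ** P0@[25:26],P4@[26:26]
pos 27 'a': at 4 ·f
pos 28 'c': at 5  ** P0@[27:28],P4@[28:28]
pos 29 'b': at 6  ** P2@[28:29]
pos 30 'c': at 7  ** P4@[30:30]
pos 31 'b': at 8  ** P1@[26:31],P2@[30:31]
pos 32 'c': at 3 ·f  ** P4@[32:32]
pos 33 'b': at 9  ** P2@[32:33]
pos 34 'b': at 10
pos 35 'b': at 11
pos 36 'b': at 12  ** P3@[32:36]
pos 37 'b': at 0 ·f
pos 38 'a': at 1
pos 39 'a': at 1 ·f
pos 40 'c': at 2  ** P0@[39:40],P4@[40:40]
pos 41 'c': at 3 ·f  ** P4@[41:41]
pos 42 'b': at 9  ** P2@[41:42]
pos 43 'b': at 10
pos 44 'b': at 11
pos 45 'b': at 12  ** P3@[41:45]

Result: [[0,4],[1,2],[2,4],[4,0],[4,4],[5,2],[6,4],[7,4],[8,2],[9,4],[10,2],[13,4],[14,2],[16,4],[18,0],[18,4],[19,2],[20,4],[21,4],[22,2],[23,4],[24,2],[26,0],[26,4],[28,0],[28,4],[29,2],[30,4],[31,1],[31,2],[32,4],[33,2],[36,3],[40,0],[40,4],[41,4],[42,2],[45,3]]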